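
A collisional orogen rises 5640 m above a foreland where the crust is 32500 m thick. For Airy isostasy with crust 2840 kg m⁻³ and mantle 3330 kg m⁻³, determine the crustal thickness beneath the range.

70800 m

Root depth r = h ρ_c / (ρ_m − ρ_c) = 5640 m × 2840 / 490 = 32690 m.
Total thickness = T + h + r = 32500 m + 5640 m + 32690 m = 70800 m.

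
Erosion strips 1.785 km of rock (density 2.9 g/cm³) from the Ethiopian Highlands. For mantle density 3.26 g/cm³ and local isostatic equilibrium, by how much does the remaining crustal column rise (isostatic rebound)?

1.59 km

Unloading: uplift u = e ρ_c/ρ_m = 1.785 km × 2.9/3.26 = 1.59 km.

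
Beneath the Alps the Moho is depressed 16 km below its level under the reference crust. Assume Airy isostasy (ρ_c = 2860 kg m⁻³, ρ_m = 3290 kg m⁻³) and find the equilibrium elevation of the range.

2.41 km

By Archimedes' principle applied to the lithosphere: ρ_c h = (ρ_m − ρ_c) r.
h = r (ρ_m − ρ_c) / ρ_c = 16 km × (3290 − 2860) / 2860 = 2.41 km.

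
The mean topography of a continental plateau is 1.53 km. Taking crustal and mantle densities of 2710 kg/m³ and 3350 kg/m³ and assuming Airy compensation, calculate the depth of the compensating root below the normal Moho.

In Airy isostatic equilibrium: the weight of the topography is balanced by the buoyancy of the root, ρ_c h = (ρ_m − ρ_c) r.
r = h · ρ_c / (ρ_m − ρ_c) = 1.53 km × 2710 / (3350 − 2710) = 6.48 km.

6.48 km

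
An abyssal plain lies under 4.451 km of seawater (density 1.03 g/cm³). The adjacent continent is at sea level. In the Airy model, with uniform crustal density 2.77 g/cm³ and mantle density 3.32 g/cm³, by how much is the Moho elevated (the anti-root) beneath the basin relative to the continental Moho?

In Airy isostatic equilibrium: replacing crust with seawater at the top is compensated by replacing crust with mantle at the base: d (ρ_c − ρ_w) = a (ρ_m − ρ_c).
a = d (ρ_c − ρ_w)/(ρ_m − ρ_c) = 4.451 km × 1.74/0.55 = 14.1 km.

14.1 km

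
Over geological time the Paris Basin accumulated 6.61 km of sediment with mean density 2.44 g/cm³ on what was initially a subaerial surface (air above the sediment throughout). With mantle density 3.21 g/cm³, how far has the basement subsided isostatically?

Subaerial load: s = t ρ_sed / ρ_m = 6.61 km × 2.44/3.21 = 5.02 km.

5.02 km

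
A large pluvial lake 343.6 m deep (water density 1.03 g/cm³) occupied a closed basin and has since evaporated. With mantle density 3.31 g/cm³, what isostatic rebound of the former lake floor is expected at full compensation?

u = d ρ_w/ρ_m = 343.6 m × 1.03/3.31 = 107 m.

107 m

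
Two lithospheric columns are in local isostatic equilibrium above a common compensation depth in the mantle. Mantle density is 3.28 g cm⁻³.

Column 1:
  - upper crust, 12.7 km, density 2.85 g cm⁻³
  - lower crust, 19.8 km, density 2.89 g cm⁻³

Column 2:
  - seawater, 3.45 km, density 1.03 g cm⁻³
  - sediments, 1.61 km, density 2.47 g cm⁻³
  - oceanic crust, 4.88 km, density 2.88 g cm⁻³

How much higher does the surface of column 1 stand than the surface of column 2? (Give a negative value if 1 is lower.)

For any compensation level in the mantle, the mantle terms cancel and isostasy reduces to e = (Σt_1 − Σt_2) − (Σ(ρt)_1 − Σ(ρt)_2) / ρ_m.
Σt_1 = 32.5 km; Σt_2 = 9.94 km; Σ(ρt)_1 = 93.417; Σ(ρt)_2 = 21.5846 (in km·g cm⁻³).
e = (32.5 − 9.94) − (93.417 − 21.5846) / 3.28 = 0.66 km.

0.66 km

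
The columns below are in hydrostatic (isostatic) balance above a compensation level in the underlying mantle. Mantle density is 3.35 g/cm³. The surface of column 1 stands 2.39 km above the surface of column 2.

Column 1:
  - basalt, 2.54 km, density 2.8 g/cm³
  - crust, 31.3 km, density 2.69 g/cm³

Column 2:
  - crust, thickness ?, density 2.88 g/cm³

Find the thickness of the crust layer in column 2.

29.9 km

Take the compensation level at the base of the deeper column (depth z_c below the surface of column 1) and equate Σ ρ_i t_i down to z_c; mantle fills any gap and the z_c terms cancel.
Column 1: 2.54×2.8 + 31.3×2.69 + (z_c − 33.84)×3.35
Column 2: 2.39×0 + x×2.88 + (z_c − 2.39 − 0 − x)×3.35
The z_c×3.35 term appears on both sides and cancels. Collect the known terms of each column as K = Σ(ρt)_known − 3.35 × (depth of known layers): K_1 = 91.309 − 3.35×33.84 = −22.055; K_2 = 0 − 3.35×(2.39 + 0) = −8.0065.
Balance: K_1 = K_2 − x×(3.35 − 2.88), so x = (K_2 − K_1)/(3.35 − 2.88) = 14.0485/0.47 = 29.9 km.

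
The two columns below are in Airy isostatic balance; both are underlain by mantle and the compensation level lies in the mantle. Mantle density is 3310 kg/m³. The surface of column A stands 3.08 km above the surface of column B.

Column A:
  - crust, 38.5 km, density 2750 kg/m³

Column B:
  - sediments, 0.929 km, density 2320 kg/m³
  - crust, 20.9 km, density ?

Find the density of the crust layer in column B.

2810 kg/m³

Take the compensation level at the base of the deeper column (depth z_c below the surface of column A) and equate Σ ρ_i t_i down to z_c; mantle fills any gap and the z_c terms cancel.
Column A: 38.5×2750 + (z_c − 38.5)×3310
Column B: 3.08×0 + 0.929×2320 + 20.9×ρ + (z_c − 3.08 − 21.829)×3310
The z_c×3310 term appears on both sides and cancels. Collect the known terms of each column as K = Σ(ρt)_known − 3310 × (depth of known layers): K_A = 105875 − 3310×38.5 = −21560; K_B = 2155.28 − 3310×(3.08 + 21.829) = −80293.51.
Balance: K_A = K_B + 20.9×ρ, so ρ = (K_A − K_B)/20.9 = 58733.5/20.9 = 2810 kg/m³.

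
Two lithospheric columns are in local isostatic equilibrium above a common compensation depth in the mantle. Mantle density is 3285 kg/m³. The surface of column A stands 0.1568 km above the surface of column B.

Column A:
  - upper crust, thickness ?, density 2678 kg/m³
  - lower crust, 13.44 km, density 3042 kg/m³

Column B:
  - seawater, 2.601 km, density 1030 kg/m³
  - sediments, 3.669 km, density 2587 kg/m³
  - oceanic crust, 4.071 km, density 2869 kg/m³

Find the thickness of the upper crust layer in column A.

Take the compensation level at the base of the deeper column (depth z_c below the surface of column A) and equate Σ ρ_i t_i down to z_c; mantle fills any gap and the z_c terms cancel.
Column A: x×2678 + 13.44×3042 + (z_c − 13.44 − x)×3285
Column B: 0.1568×0 + 2.601×1030 + 3.669×2587 + 4.071×2869 + (z_c − 0.1568 − 10.341)×3285
The z_c×3285 term appears on both sides and cancels. Collect the known terms of each column as K = Σ(ρt)_known − 3285 × (depth of known layers): K_A = 40884.48 − 3285×13.44 = −3265.92; K_B = 23850.432 − 3285×(0.1568 + 10.341) = −10634.841.
Balance: K_A − x×(3285 − 2678) = K_B, so x = (K_A − K_B)/(3285 − 2678) = 7368.92/607 = 12.1 km.

12.1 km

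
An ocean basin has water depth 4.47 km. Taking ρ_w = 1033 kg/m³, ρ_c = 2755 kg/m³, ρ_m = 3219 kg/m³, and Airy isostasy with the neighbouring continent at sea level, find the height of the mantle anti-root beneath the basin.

16.6 km

By Archimedes' principle applied to the lithosphere: replacing crust with seawater at the top is compensated by replacing crust with mantle at the base: d (ρ_c − ρ_w) = a (ρ_m − ρ_c).
a = d (ρ_c − ρ_w)/(ρ_m − ρ_c) = 4.47 km × 1722/464 = 16.6 km.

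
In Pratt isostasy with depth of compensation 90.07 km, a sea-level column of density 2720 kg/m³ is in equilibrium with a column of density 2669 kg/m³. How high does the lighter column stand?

ρ_ref D = ρ (D + h) → h = D (ρ_ref − ρ)/ρ.
h = 90.07 km × (2720 − 2669)/2669 = 1.72 km.

1.72 km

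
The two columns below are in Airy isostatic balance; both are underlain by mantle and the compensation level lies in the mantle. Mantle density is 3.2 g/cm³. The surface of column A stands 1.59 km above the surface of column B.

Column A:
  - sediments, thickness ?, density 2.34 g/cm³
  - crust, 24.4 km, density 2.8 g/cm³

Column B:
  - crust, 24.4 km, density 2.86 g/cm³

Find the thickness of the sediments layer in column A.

Take the compensation level at the base of the deeper column (depth z_c below the surface of column A) and equate Σ ρ_i t_i down to z_c; mantle fills any gap and the z_c terms cancel.
Column A: x×2.34 + 24.4×2.8 + (z_c − 24.4 − x)×3.2
Column B: 1.59×0 + 24.4×2.86 + (z_c − 1.59 − 24.4)×3.2
The z_c×3.2 term appears on both sides and cancels. Collect the known terms of each column as K = Σ(ρt)_known − 3.2 × (depth of known layers): K_A = 68.32 − 3.2×24.4 = −9.76; K_B = 69.784 − 3.2×(1.59 + 24.4) = −13.384.
Balance: K_A − x×(3.2 − 2.34) = K_B, so x = (K_A − K_B)/(3.2 − 2.34) = 3.624/0.86 = 4.21 km.

4.21 km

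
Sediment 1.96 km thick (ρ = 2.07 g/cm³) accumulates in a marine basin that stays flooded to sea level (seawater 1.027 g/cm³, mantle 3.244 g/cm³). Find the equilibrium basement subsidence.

0.922 km

Submarine loading: the sediment displaces seawater, and the subsidence is in turn flooded, so s (ρ_m − ρ_w) = t (ρ_sed − ρ_w).
s = 1.96 km × (2.07 − 1.027) / (3.244 − 1.027) = 0.922 km.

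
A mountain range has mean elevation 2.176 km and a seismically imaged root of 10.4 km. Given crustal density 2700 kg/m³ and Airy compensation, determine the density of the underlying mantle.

3260 kg/m³

Airy balance: ρ_c h = (ρ_m − ρ_c) r → ρ_m = ρ_c (1 + h/r).
ρ_m = 2700 × (1 + 2.176 km/10.4 km) = 3260 kg/m³.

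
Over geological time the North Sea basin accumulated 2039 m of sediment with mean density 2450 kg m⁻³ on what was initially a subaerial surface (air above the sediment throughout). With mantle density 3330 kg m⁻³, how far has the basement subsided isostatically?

1500 m

Subaerial load: s = t ρ_sed / ρ_m = 2039 m × 2450/3330 = 1500 m.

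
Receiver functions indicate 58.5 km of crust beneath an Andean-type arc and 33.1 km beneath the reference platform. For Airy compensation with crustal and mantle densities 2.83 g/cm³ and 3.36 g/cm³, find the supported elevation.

Excess crust Δ = 58.5 km − 33.1 km = 25.4 km, split between elevation h and root r with h + r = Δ.
Airy balance ρ_c h = (ρ_m − ρ_c) r gives r = h ρ_c/(ρ_m − ρ_c), so h (1 + ρ_c/(ρ_m − ρ_c)) = Δ, i.e. h = Δ (ρ_m − ρ_c)/ρ_m.
h = 25.4 km × 0.53/3.36 = 4.01 km.

4.01 km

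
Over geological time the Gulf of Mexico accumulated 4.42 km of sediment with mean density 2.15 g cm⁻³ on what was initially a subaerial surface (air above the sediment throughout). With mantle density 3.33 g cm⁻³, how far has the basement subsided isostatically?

2.85 km

Subaerial load: s = t ρ_sed / ρ_m = 4.42 km × 2.15/3.33 = 2.85 km.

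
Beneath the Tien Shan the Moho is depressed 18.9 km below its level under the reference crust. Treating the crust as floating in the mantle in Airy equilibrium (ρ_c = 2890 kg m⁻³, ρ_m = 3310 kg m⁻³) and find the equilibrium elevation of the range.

By Archimedes' principle applied to the lithosphere: ρ_c h = (ρ_m − ρ_c) r.
h = r (ρ_m − ρ_c) / ρ_c = 18.9 km × (3310 − 2890) / 2890 = 2.75 km.

2.75 km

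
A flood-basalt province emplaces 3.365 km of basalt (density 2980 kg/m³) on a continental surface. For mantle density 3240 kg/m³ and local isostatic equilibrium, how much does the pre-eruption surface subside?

Subaerial loading: s = t ρ_load / ρ_m.
s = 3.365 km × 2980/3240 = 3.09 km.

3.09 km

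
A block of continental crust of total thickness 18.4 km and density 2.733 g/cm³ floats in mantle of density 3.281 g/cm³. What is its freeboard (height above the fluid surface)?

Floating equilibrium: submerged depth d = t ρ_obj/ρ_fluid = 18.4 km × 2.733/3.281 = 15.33 km.
Freeboard = t − d = 18.4 km − 15.33 km = 3.07 km.

3.07 km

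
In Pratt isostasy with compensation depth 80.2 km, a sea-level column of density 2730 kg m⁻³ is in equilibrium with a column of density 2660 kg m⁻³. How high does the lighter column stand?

2.11 km

ρ_ref D = ρ (D + h) → h = D (ρ_ref − ρ)/ρ.
h = 80.2 km × (2730 − 2660)/2660 = 2.11 km.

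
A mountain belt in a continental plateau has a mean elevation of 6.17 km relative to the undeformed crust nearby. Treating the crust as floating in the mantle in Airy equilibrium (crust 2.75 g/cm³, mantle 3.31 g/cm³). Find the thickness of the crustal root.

Balancing pressure at the compensation depth: the weight of the topography is balanced by the buoyancy of the root, ρ_c h = (ρ_m − ρ_c) r.
r = h · ρ_c / (ρ_m − ρ_c) = 6.17 km × 2.75 / (3.31 − 2.75) = 30.3 km.

30.3 km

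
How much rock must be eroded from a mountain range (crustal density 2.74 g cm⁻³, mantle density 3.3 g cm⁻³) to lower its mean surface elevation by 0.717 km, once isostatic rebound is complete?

4.23 km

Net drop Δ = e − u = e − e ρ_c/ρ_m = e (ρ_m − ρ_c)/ρ_m.
e = Δ ρ_m/(ρ_m − ρ_c) = 0.717 km × 3.3/0.56 = 4.23 km.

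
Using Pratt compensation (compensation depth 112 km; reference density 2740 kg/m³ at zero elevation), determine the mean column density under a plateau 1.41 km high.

Pratt balance: ρ_ref D = ρ (D + h).
ρ = ρ_ref D/(D + h) = 2740 × 112 km/(112 km + 1.41 km) = 2710 kg/m³.

2710 kg/m³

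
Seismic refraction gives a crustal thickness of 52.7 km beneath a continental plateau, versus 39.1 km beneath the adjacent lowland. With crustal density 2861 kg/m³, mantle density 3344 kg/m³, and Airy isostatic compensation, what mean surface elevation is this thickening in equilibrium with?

1.96 km

Excess crust Δ = 52.7 km − 39.1 km = 13.6 km, split between elevation h and root r with h + r = Δ.
Airy balance ρ_c h = (ρ_m − ρ_c) r gives r = h ρ_c/(ρ_m − ρ_c), so h (1 + ρ_c/(ρ_m − ρ_c)) = Δ, i.e. h = Δ (ρ_m − ρ_c)/ρ_m.
h = 13.6 km × 483/3344 = 1.96 km.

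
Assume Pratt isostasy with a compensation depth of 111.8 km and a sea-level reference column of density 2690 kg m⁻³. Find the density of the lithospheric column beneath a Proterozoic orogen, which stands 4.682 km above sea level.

2580 kg m⁻³

Pratt balance: ρ_ref D = ρ (D + h).
ρ = ρ_ref D/(D + h) = 2690 × 111.8 km/(111.8 km + 4.682 km) = 2580 kg m⁻³.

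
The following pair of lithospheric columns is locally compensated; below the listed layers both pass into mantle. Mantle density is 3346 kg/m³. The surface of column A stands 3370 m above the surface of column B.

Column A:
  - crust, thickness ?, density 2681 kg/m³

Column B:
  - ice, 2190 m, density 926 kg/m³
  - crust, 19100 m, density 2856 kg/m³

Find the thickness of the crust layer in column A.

Take the compensation level at the base of the deeper column (depth z_c below the surface of column A) and equate Σ ρ_i t_i down to z_c; mantle fills any gap and the z_c terms cancel.
Column A: x×2681 + (z_c − 0 − x)×3346
Column B: 3370×0 + 2190×926 + 19100×2856 + (z_c − 3370 − 21290)×3346
The z_c×3346 term appears on both sides and cancels. Collect the known terms of each column as K = Σ(ρt)_known − 3346 × (depth of known layers): K_A = 0 − 3346×0 = 0; K_B = 56577540 − 3346×(3370 + 21290) = −25934820.
Balance: K_A − x×(3346 − 2681) = K_B, so x = (K_A − K_B)/(3346 − 2681) = 25934800/665 = 39000 m.

39000 m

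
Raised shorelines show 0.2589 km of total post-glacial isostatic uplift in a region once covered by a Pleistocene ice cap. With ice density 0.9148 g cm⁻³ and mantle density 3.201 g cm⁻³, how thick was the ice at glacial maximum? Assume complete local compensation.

u = t ρ_ice/ρ_m → t = u ρ_m/ρ_ice = 0.2589 km × 3.201/0.9148 = 0.906 km.

0.906 km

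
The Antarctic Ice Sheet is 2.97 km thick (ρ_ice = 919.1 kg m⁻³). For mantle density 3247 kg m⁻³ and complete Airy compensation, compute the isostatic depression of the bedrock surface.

For local isostatic compensation: the ice load ρ_ice t is balanced by mantle displaced below, ρ_m s.
s = t ρ_ice / ρ_m = 2.97 km × 919.1/3247 = 0.841 km.

0.841 km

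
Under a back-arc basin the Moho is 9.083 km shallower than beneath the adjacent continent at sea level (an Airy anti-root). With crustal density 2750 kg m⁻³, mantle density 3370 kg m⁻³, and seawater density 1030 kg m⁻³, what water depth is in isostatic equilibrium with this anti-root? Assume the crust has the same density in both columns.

3.27 km

Replacing a thickness d of crust by seawater at the top must be balanced by replacing crust with mantle at the base: d (ρ_c − ρ_w) = a (ρ_m − ρ_c).
d = a (ρ_m − ρ_c)/(ρ_c − ρ_w) = 9.083 km × 620/1720 = 3.27 km.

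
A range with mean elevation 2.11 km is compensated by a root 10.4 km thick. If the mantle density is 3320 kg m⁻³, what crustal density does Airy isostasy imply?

ρ_c h = (ρ_m − ρ_c) r → ρ_c (h + r) = ρ_m r → ρ_c = ρ_m r / (h + r).
ρ_c = 3320 × 10.4 km / (2.11 km + 10.4 km) = 2760 kg m⁻³.

2760 kg m⁻³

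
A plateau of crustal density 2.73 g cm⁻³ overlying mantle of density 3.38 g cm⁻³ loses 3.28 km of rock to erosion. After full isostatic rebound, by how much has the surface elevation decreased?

Rebound u = e ρ_c/ρ_m = 3.28 km × 2.73/3.38 = 2.649 km.
Net surface drop = e − u = 3.28 km − 2.649 km = e (ρ_m − ρ_c)/ρ_m = 0.631 km.

0.631 km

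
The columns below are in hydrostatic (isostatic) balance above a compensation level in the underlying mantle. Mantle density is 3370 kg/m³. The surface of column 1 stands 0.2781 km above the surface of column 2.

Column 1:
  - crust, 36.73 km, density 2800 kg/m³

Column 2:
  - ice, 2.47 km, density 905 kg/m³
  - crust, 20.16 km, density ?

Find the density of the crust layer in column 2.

Take the compensation level at the base of the deeper column (depth z_c below the surface of column 1) and equate Σ ρ_i t_i down to z_c; mantle fills any gap and the z_c terms cancel.
Column 1: 36.73×2800 + (z_c − 36.73)×3370
Column 2: 0.2781×0 + 2.47×905 + 20.16×ρ + (z_c − 0.2781 − 22.63)×3370
The z_c×3370 term appears on both sides and cancels. Collect the known terms of each column as K = Σ(ρt)_known − 3370 × (depth of known layers): K_1 = 102844 − 3370×36.73 = −20936.1; K_2 = 2235.35 − 3370×(0.2781 + 22.63) = −74964.947.
Balance: K_1 = K_2 + 20.16×ρ, so ρ = (K_1 − K_2)/20.16 = 54028.8/20.16 = 2680 kg/m³.

2680 kg/m³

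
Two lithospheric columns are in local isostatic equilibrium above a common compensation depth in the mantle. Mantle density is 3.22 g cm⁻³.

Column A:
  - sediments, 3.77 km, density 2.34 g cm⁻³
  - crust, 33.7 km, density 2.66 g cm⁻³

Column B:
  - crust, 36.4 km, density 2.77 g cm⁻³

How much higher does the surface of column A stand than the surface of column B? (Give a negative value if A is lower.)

1.8 km

For any compensation level in the mantle, the mantle terms cancel and isostasy reduces to e = (Σt_A − Σt_B) − (Σ(ρt)_A − Σ(ρt)_B) / ρ_m.
Σt_A = 37.47 km; Σt_B = 36.4 km; Σ(ρt)_A = 98.4638; Σ(ρt)_B = 100.828 (in km·g cm⁻³).
e = (37.47 − 36.4) − (98.4638 − 100.828) / 3.22 = 1.8 km.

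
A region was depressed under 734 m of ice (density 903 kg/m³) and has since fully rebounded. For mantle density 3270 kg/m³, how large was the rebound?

Removing the load lets mantle flow back in; uplift u satisfies ρ_ice t = ρ_m u.
u = t ρ_ice/ρ_m = 734 m × 903/3270 = 203 m.

203 m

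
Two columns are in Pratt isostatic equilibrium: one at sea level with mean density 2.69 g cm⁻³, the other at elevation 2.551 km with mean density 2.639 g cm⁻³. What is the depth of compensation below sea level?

ρ_ref D = ρ (D + h) → D (ρ_ref − ρ) = ρ h.
D = ρ h/(ρ_ref − ρ) = 2.639 × 2.551 km/(2.69 − 2.639) = 132 km.

132 km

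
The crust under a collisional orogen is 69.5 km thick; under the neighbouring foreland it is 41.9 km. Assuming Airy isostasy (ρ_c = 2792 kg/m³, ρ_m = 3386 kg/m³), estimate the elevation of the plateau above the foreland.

Excess crust Δ = 69.5 km − 41.9 km = 27.6 km, split between elevation h and root r with h + r = Δ.
Airy balance ρ_c h = (ρ_m − ρ_c) r gives r = h ρ_c/(ρ_m − ρ_c), so h (1 + ρ_c/(ρ_m − ρ_c)) = Δ, i.e. h = Δ (ρ_m − ρ_c)/ρ_m.
h = 27.6 km × 594/3386 = 4.84 km.

4.84 km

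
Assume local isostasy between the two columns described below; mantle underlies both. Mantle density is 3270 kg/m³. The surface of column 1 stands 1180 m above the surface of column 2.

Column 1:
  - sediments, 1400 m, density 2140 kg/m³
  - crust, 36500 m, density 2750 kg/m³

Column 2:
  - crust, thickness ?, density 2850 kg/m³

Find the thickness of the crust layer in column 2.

Take the compensation level at the base of the deeper column (depth z_c below the surface of column 1) and equate Σ ρ_i t_i down to z_c; mantle fills any gap and the z_c terms cancel.
Column 1: 1400×2140 + 36500×2750 + (z_c − 37900)×3270
Column 2: 1180×0 + x×2850 + (z_c − 1180 − 0 − x)×3270
The z_c×3270 term appears on both sides and cancels. Collect the known terms of each column as K = Σ(ρt)_known − 3270 × (depth of known layers): K_1 = 103371000 − 3270×37900 = −20562000; K_2 = 0 − 3270×(1180 + 0) = −3858600.
Balance: K_1 = K_2 − x×(3270 − 2850), so x = (K_2 − K_1)/(3270 − 2850) = 16703400/420 = 39800 m.

39800 m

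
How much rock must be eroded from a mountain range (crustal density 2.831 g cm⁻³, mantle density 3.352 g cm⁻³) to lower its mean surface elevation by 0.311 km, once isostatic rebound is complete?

2 km

Net drop Δ = e − u = e − e ρ_c/ρ_m = e (ρ_m − ρ_c)/ρ_m.
e = Δ ρ_m/(ρ_m − ρ_c) = 0.311 km × 3.352/0.521 = 2 km.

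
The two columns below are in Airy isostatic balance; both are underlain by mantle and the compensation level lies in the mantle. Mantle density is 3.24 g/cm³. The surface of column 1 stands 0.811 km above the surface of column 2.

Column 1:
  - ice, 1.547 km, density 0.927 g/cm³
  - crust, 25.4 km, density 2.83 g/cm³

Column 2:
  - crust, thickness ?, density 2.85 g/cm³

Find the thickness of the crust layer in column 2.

29.1 km

Take the compensation level at the base of the deeper column (depth z_c below the surface of column 1) and equate Σ ρ_i t_i down to z_c; mantle fills any gap and the z_c terms cancel.
Column 1: 1.547×0.927 + 25.4×2.83 + (z_c − 26.947)×3.24
Column 2: 0.811×0 + x×2.85 + (z_c − 0.811 − 0 − x)×3.24
The z_c×3.24 term appears on both sides and cancels. Collect the known terms of each column as K = Σ(ρt)_known − 3.24 × (depth of known layers): K_1 = 73.316069 − 3.24×26.947 = −13.992211; K_2 = 0 − 3.24×(0.811 + 0) = −2.62764.
Balance: K_1 = K_2 − x×(3.24 − 2.85), so x = (K_2 − K_1)/(3.24 − 2.85) = 11.3646/0.39 = 29.1 km.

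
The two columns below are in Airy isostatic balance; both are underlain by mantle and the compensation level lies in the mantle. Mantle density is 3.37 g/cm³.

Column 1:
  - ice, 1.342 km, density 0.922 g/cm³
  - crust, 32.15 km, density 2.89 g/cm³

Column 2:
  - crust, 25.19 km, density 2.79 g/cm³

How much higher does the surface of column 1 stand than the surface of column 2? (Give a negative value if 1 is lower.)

For any compensation level in the mantle, the mantle terms cancel and isostasy reduces to e = (Σt_1 − Σt_2) − (Σ(ρt)_1 − Σ(ρt)_2) / ρ_m.
Σt_1 = 33.492 km; Σt_2 = 25.19 km; Σ(ρt)_1 = 94.150824; Σ(ρt)_2 = 70.2801 (in km·g/cm³).
e = (33.492 − 25.19) − (94.150824 − 70.2801) / 3.37 = 1.22 km.

1.22 km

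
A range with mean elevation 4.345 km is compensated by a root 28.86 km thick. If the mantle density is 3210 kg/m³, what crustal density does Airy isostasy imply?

ρ_c h = (ρ_m − ρ_c) r → ρ_c (h + r) = ρ_m r → ρ_c = ρ_m r / (h + r).
ρ_c = 3210 × 28.86 km / (4.345 km + 28.86 km) = 2790 kg/m³.

2790 kg/m³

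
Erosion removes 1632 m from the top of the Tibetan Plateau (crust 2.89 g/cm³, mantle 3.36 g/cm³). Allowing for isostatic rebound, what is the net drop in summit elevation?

Rebound u = e ρ_c/ρ_m = 1632 m × 2.89/3.36 = 1404 m.
Net surface drop = e − u = 1632 m − 1404 m = e (ρ_m − ρ_c)/ρ_m = 228 m.

228 m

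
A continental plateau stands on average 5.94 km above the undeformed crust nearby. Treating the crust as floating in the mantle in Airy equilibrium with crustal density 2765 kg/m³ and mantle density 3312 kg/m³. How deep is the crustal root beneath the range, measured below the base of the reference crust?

30 km

By Archimedes' principle applied to the lithosphere: the weight of the topography is balanced by the buoyancy of the root, ρ_c h = (ρ_m − ρ_c) r.
r = h · ρ_c / (ρ_m − ρ_c) = 5.94 km × 2765 / (3312 − 2765) = 30 km.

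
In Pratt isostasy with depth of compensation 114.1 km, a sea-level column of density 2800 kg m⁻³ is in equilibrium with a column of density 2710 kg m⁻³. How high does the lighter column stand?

ρ_ref D = ρ (D + h) → h = D (ρ_ref − ρ)/ρ.
h = 114.1 km × (2800 − 2710)/2710 = 3.79 km.

3.79 km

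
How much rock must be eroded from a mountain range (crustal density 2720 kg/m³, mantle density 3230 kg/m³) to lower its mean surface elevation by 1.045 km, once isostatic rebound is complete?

Net drop Δ = e − u = e − e ρ_c/ρ_m = e (ρ_m − ρ_c)/ρ_m.
e = Δ ρ_m/(ρ_m − ρ_c) = 1.045 km × 3230/510 = 6.62 km.

6.62 km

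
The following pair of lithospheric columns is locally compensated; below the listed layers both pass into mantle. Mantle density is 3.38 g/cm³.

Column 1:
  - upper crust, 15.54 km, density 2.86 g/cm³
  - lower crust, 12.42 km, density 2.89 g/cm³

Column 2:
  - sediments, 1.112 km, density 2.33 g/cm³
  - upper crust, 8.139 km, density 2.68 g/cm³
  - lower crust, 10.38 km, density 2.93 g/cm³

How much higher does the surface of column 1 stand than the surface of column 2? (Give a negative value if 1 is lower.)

0.778 km

For any compensation level in the mantle, the mantle terms cancel and isostasy reduces to e = (Σt_1 − Σt_2) − (Σ(ρt)_1 − Σ(ρt)_2) / ρ_m.
Σt_1 = 27.96 km; Σt_2 = 19.631 km; Σ(ρt)_1 = 80.3382; Σ(ρt)_2 = 54.81688 (in km·g/cm³).
e = (27.96 − 19.631) − (80.3382 − 54.81688) / 3.38 = 0.778 km.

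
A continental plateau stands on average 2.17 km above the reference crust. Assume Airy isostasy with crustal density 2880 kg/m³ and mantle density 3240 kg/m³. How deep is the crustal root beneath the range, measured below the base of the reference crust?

17.4 km

For local isostatic compensation: the weight of the topography is balanced by the buoyancy of the root, ρ_c h = (ρ_m − ρ_c) r.
r = h · ρ_c / (ρ_m − ρ_c) = 2.17 km × 2880 / (3240 − 2880) = 17.4 km.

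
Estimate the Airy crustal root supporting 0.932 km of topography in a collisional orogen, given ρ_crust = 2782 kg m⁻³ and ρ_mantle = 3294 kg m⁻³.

5.06 km

By Archimedes' principle applied to the lithosphere: the weight of the topography is balanced by the buoyancy of the root, ρ_c h = (ρ_m − ρ_c) r.
r = h · ρ_c / (ρ_m − ρ_c) = 0.932 km × 2782 / (3294 − 2782) = 5.06 km.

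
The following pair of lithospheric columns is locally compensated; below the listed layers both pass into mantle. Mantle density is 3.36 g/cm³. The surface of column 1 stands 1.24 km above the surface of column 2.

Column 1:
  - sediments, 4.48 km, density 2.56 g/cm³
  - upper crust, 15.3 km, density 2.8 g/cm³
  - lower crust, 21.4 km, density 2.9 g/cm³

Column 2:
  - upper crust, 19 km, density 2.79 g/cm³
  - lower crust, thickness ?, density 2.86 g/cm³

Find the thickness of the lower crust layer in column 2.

14 km

Take the compensation level at the base of the deeper column (depth z_c below the surface of column 1) and equate Σ ρ_i t_i down to z_c; mantle fills any gap and the z_c terms cancel.
Column 1: 4.48×2.56 + 15.3×2.8 + 21.4×2.9 + (z_c − 41.18)×3.36
Column 2: 1.24×0 + 19×2.79 + x×2.86 + (z_c − 1.24 − 19 − x)×3.36
The z_c×3.36 term appears on both sides and cancels. Collect the known terms of each column as K = Σ(ρt)_known − 3.36 × (depth of known layers): K_1 = 116.3688 − 3.36×41.18 = −21.996; K_2 = 53.01 − 3.36×(1.24 + 19) = −14.9964.
Balance: K_1 = K_2 − x×(3.36 − 2.86), so x = (K_2 − K_1)/(3.36 − 2.86) = 6.9996/0.5 = 14 km.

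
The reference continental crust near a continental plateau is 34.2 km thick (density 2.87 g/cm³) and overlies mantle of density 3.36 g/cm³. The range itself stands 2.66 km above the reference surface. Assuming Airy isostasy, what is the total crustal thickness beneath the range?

Root depth r = h ρ_c / (ρ_m − ρ_c) = 2.66 km × 2.87 / 0.49 = 15.58 km.
Total thickness = T + h + r = 34.2 km + 2.66 km + 15.58 km = 52.4 km.

52.4 km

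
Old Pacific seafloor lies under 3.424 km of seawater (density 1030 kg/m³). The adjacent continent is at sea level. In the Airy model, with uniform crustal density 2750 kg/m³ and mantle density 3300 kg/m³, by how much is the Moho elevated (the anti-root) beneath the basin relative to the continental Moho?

By Archimedes' principle applied to the lithosphere: replacing crust with seawater at the top is compensated by replacing crust with mantle at the base: d (ρ_c − ρ_w) = a (ρ_m − ρ_c).
a = d (ρ_c − ρ_w)/(ρ_m − ρ_c) = 3.424 km × 1720/550 = 10.7 km.

10.7 km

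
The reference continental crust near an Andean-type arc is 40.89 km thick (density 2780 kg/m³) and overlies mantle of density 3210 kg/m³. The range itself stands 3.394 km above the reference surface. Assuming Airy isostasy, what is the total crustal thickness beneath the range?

66.2 km

Root depth r = h ρ_c / (ρ_m − ρ_c) = 3.394 km × 2780 / 430 = 21.94 km.
Total thickness = T + h + r = 40.89 km + 3.394 km + 21.94 km = 66.2 km.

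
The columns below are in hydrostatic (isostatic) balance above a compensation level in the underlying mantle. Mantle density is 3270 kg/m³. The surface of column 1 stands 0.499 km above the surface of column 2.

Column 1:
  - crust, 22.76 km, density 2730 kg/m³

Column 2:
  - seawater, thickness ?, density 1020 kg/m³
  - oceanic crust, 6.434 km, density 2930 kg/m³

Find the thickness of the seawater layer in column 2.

3.76 km

Take the compensation level at the base of the deeper column (depth z_c below the surface of column 1) and equate Σ ρ_i t_i down to z_c; mantle fills any gap and the z_c terms cancel.
Column 1: 22.76×2730 + (z_c − 22.76)×3270
Column 2: 0.499×0 + x×1020 + 6.434×2930 + (z_c − 0.499 − 6.434 − x)×3270
The z_c×3270 term appears on both sides and cancels. Collect the known terms of each column as K = Σ(ρt)_known − 3270 × (depth of known layers): K_1 = 62134.8 − 3270×22.76 = −12290.4; K_2 = 18851.62 − 3270×(0.499 + 6.434) = −3819.29.
Balance: K_1 = K_2 − x×(3270 − 1020), so x = (K_2 − K_1)/(3270 − 1020) = 8471.11/2250 = 3.76 km.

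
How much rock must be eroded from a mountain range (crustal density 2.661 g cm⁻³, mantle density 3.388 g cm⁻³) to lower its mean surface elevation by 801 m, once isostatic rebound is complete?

3730 m

Net drop Δ = e − u = e − e ρ_c/ρ_m = e (ρ_m − ρ_c)/ρ_m.
e = Δ ρ_m/(ρ_m − ρ_c) = 801 m × 3.388/0.727 = 3730 m.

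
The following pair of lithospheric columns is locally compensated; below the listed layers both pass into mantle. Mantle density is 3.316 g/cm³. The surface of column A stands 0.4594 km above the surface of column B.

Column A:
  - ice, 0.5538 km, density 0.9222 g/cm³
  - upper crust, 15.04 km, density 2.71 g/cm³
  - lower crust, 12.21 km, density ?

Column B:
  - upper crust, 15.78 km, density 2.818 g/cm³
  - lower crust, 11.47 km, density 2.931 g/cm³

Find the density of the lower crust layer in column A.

Take the compensation level at the base of the deeper column (depth z_c below the surface of column A) and equate Σ ρ_i t_i down to z_c; mantle fills any gap and the z_c terms cancel.
Column A: 0.5538×0.9222 + 15.04×2.71 + 12.21×ρ + (z_c − 27.8038)×3.316
Column B: 0.4594×0 + 15.78×2.818 + 11.47×2.931 + (z_c − 0.4594 − 27.25)×3.316
The z_c×3.316 term appears on both sides and cancels. Collect the known terms of each column as K = Σ(ρt)_known − 3.316 × (depth of known layers): K_A = 41.2691144 − 3.316×27.8038 = −50.9282864; K_B = 78.08661 − 3.316×(0.4594 + 27.25) = −13.7977604.
Balance: K_A + 12.21×ρ = K_B, so ρ = (K_B − K_A)/12.21 = 37.1305/12.21 = 3.04 g/cm³.

3.04 g/cm³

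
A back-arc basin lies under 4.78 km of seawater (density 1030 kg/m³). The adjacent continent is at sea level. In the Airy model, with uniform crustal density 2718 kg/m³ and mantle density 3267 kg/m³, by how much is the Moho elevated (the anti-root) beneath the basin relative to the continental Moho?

In Airy isostatic equilibrium: replacing crust with seawater at the top is compensated by replacing crust with mantle at the base: d (ρ_c − ρ_w) = a (ρ_m − ρ_c).
a = d (ρ_c − ρ_w)/(ρ_m − ρ_c) = 4.78 km × 1688/549 = 14.7 km.

14.7 km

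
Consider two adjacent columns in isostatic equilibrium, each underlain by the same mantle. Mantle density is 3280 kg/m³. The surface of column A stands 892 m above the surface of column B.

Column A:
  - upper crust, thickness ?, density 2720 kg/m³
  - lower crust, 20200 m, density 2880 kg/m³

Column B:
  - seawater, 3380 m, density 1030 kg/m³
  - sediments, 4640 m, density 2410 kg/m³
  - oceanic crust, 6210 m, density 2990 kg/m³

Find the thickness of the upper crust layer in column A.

14800 m

Take the compensation level at the base of the deeper column (depth z_c below the surface of column A) and equate Σ ρ_i t_i down to z_c; mantle fills any gap and the z_c terms cancel.
Column A: x×2720 + 20200×2880 + (z_c − 20200 − x)×3280
Column B: 892×0 + 3380×1030 + 4640×2410 + 6210×2990 + (z_c − 892 − 14230)×3280
The z_c×3280 term appears on both sides and cancels. Collect the known terms of each column as K = Σ(ρt)_known − 3280 × (depth of known layers): K_A = 58176000 − 3280×20200 = −8080000; K_B = 33231700 − 3280×(892 + 14230) = −16368460.
Balance: K_A − x×(3280 − 2720) = K_B, so x = (K_A − K_B)/(3280 − 2720) = 8288460/560 = 14800 m.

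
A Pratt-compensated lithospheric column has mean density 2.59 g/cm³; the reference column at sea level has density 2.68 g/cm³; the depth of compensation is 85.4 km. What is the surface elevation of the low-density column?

2.97 km

ρ_ref D = ρ (D + h) → h = D (ρ_ref − ρ)/ρ.
h = 85.4 km × (2.68 − 2.59)/2.59 = 2.97 km.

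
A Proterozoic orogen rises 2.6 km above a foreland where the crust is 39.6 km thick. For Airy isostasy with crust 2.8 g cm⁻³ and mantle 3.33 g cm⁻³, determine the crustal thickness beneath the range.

55.9 km

Root depth r = h ρ_c / (ρ_m − ρ_c) = 2.6 km × 2.8 / 0.53 = 13.74 km.
Total thickness = T + h + r = 39.6 km + 2.6 km + 13.74 km = 55.9 km.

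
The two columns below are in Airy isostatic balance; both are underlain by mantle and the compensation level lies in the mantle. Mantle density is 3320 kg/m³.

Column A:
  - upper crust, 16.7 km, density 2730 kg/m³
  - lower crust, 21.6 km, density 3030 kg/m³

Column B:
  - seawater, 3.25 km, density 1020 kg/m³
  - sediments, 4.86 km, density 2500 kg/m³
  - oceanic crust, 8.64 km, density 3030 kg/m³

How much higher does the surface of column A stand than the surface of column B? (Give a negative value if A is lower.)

0.648 km

For any compensation level in the mantle, the mantle terms cancel and isostasy reduces to e = (Σt_A − Σt_B) − (Σ(ρt)_A − Σ(ρt)_B) / ρ_m.
Σt_A = 38.3 km; Σt_B = 16.75 km; Σ(ρt)_A = 111039; Σ(ρt)_B = 41644.2 (in km·kg/m³).
e = (38.3 − 16.75) − (111039 − 41644.2) / 3320 = 0.648 km.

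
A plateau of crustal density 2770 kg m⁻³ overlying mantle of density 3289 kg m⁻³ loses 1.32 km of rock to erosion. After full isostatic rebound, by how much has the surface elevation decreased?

Rebound u = e ρ_c/ρ_m = 1.32 km × 2770/3289 = 1.112 km.
Net surface drop = e − u = 1.32 km − 1.112 km = e (ρ_m − ρ_c)/ρ_m = 0.208 km.

0.208 km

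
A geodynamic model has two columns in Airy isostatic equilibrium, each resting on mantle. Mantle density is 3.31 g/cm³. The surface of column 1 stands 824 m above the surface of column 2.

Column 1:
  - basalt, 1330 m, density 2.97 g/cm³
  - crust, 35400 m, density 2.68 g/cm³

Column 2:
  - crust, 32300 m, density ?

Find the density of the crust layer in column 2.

2.69 g/cm³

Take the compensation level at the base of the deeper column (depth z_c below the surface of column 1) and equate Σ ρ_i t_i down to z_c; mantle fills any gap and the z_c terms cancel.
Column 1: 1330×2.97 + 35400×2.68 + (z_c − 36730)×3.31
Column 2: 824×0 + 32300×ρ + (z_c − 824 − 32300)×3.31
The z_c×3.31 term appears on both sides and cancels. Collect the known terms of each column as K = Σ(ρt)_known − 3.31 × (depth of known layers): K_1 = 98822.1 − 3.31×36730 = −22754.2; K_2 = 0 − 3.31×(824 + 32300) = −109640.44.
Balance: K_1 = K_2 + 32300×ρ, so ρ = (K_1 − K_2)/32300 = 86886.2/32300 = 2.69 g/cm³.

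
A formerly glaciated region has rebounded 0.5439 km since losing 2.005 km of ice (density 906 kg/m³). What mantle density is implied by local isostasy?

3340 kg/m³

ρ_m = ρ_ice t / u = 906 × 2.005 km/0.5439 km = 3340 kg/m³.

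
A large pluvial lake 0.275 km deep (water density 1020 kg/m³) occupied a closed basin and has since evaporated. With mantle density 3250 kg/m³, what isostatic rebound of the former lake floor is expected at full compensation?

u = d ρ_w/ρ_m = 0.275 km × 1020/3250 = 0.0863 km.

0.0863 km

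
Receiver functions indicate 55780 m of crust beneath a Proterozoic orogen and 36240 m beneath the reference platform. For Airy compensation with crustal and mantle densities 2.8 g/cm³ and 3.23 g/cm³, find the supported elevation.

Excess crust Δ = 55780 m − 36240 m = 19540 m, split between elevation h and root r with h + r = Δ.
Airy balance ρ_c h = (ρ_m − ρ_c) r gives r = h ρ_c/(ρ_m − ρ_c), so h (1 + ρ_c/(ρ_m − ρ_c)) = Δ, i.e. h = Δ (ρ_m − ρ_c)/ρ_m.
h = 19540 m × 0.43/3.23 = 2600 m.

2600 m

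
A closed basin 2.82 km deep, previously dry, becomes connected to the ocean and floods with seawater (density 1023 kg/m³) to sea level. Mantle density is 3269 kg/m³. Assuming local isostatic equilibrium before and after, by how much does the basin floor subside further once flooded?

1.28 km

After flooding the water column is d + s deep. Its weight must equal the weight of mantle displaced by the extra subsidence s: (d + s) ρ_w = s ρ_m.
s = d ρ_w / (ρ_m − ρ_w) = 2.82 km × 1023/(3269 − 1023) = 1.28 km.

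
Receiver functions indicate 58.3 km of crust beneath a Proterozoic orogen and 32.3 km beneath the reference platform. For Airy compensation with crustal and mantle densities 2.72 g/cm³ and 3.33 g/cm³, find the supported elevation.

4.76 km

Excess crust Δ = 58.3 km − 32.3 km = 26 km, split between elevation h and root r with h + r = Δ.
Airy balance ρ_c h = (ρ_m − ρ_c) r gives r = h ρ_c/(ρ_m − ρ_c), so h (1 + ρ_c/(ρ_m − ρ_c)) = Δ, i.e. h = Δ (ρ_m − ρ_c)/ρ_m.
h = 26 km × 0.61/3.33 = 4.76 km.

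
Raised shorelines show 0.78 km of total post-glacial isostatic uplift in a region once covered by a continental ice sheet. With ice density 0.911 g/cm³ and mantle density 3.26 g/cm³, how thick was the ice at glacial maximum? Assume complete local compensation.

u = t ρ_ice/ρ_m → t = u ρ_m/ρ_ice = 0.78 km × 3.26/0.911 = 2.79 km.

2.79 km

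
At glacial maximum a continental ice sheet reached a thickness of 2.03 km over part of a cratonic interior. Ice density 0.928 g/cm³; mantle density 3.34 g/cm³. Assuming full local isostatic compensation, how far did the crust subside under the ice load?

Equating mass per unit area of the two columns: the ice load ρ_ice t is balanced by mantle displaced below, ρ_m s.
s = t ρ_ice / ρ_m = 2.03 km × 0.928/3.34 = 0.564 km.

0.564 km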